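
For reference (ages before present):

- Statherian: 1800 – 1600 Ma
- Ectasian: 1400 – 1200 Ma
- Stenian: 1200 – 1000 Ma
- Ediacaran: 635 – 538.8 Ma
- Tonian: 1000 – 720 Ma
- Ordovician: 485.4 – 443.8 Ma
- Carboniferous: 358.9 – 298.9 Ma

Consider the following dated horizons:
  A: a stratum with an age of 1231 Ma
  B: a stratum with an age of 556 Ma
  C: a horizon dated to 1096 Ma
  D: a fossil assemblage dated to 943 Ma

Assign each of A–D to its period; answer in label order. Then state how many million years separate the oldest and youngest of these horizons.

A — Ectasian; B — Ediacaran; C — Stenian; D — Tonian; span 675 million years

A: 1231 Ma lies in 1400–1200 Ma, so Ectasian.
B: 556 Ma lies in 635–538.8 Ma, so Ediacaran.
C: 1096 Ma lies in 1200–1000 Ma, so Stenian.
D: 943 Ma lies in 1000–720 Ma, so Tonian.
Oldest = 1231 Ma, youngest = 556 Ma → span 675 Myr.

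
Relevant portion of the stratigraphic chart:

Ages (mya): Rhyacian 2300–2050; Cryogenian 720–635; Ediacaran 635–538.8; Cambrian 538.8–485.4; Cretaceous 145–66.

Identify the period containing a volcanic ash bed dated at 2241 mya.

2241 Ma lies between 2300 and 2050 Ma, so it falls in the Rhyacian.

Rhyacian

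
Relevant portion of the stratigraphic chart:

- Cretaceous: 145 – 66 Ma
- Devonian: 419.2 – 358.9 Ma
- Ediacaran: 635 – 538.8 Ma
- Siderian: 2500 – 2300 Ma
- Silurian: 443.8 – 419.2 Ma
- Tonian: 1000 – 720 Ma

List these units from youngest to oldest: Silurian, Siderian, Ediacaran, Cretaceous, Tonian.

Cretaceous → Silurian → Ediacaran → Tonian → Siderian

Read off each span (Ma): Silurian 443.8–419.2; Siderian 2500–2300; Ediacaran 635–538.8; Cretaceous 145–66; Tonian 1000–720.
Larger Ma is older, so oldest→youngest is Siderian, Tonian, Ediacaran, Silurian, Cretaceous; reverse it for youngest→oldest.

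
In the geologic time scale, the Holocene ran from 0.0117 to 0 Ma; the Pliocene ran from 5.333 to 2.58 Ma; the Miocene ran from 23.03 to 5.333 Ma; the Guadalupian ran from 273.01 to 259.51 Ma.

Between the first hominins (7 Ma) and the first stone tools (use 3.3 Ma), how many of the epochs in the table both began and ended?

0

The older date is 7 Ma and the younger is 3.3 Ma.
No epoch both begins after 7 Ma and ends before 3.3 Ma, so the count is 0.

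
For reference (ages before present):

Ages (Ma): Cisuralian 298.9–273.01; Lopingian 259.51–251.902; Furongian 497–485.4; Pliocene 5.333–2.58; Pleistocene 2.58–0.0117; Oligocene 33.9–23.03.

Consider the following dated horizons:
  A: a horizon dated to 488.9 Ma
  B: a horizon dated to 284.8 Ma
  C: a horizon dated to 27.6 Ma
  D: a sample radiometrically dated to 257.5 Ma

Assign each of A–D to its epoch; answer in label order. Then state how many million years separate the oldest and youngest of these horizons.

Match each age against the start–end ranges in the excerpt: A = 488.9 Ma → Furongian (497–485.4); B = 284.8 Ma → Cisuralian (298.9–273.01); C = 27.6 Ma → Oligocene (33.9–23.03); D = 257.5 Ma → Lopingian (259.51–251.902).
The largest age is 488.9 Ma and the smallest is 27.6 Ma; their difference is 461.3 Myr.

A — Furongian; B — Cisuralian; C — Oligocene; D — Lopingian; span 461.3 million years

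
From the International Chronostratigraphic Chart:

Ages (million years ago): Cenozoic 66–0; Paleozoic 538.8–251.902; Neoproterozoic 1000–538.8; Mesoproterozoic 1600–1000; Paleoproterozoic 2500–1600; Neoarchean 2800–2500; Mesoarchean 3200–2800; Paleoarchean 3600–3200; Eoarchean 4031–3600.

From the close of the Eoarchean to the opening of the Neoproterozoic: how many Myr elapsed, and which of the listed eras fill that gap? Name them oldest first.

2600 million years; Paleoarchean, Mesoarchean, Neoarchean, Paleoproterozoic, Mesoproterozoic

End of Eoarchean = 3600 Ma; start of Neoproterozoic = 1000 Ma.
Gap = 3600 − 1000 = 2600 Myr.
Eras wholly inside 3600–1000 Ma: Paleoarchean (3600–3200), Mesoarchean (3200–2800), Neoarchean (2800–2500), Paleoproterozoic (2500–1600), Mesoproterozoic (1600–1000).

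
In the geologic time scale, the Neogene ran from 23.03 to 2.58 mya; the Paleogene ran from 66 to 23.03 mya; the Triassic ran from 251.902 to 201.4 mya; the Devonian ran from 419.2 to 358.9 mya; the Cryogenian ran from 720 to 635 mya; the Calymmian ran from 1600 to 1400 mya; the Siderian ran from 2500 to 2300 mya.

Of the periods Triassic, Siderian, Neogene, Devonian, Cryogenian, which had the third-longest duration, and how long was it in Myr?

Durations: Triassic 50.502; Siderian 200; Neogene 20.45; Devonian 60.3; Cryogenian 85 Myr.
Sorted longest-first: Siderian (200), Cryogenian (85), Devonian (60.3), Triassic (50.502), Neogene (20.45).
The third longest is Devonian at 60.3 Myr.

Devonian, 60.3 million years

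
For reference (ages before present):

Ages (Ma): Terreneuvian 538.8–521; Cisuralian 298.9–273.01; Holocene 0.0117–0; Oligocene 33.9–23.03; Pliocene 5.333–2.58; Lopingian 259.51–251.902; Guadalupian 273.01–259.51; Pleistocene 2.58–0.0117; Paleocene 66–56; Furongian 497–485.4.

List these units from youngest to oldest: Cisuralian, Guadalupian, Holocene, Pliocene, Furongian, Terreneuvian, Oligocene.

Holocene → Pliocene → Oligocene → Guadalupian → Cisuralian → Furongian → Terreneuvian

The oldest of these is Terreneuvian (starts 538.8 Ma) and the youngest is Holocene (ends 0 Ma).
In between, by decreasing start age: Furongian (497), Cisuralian (298.9), Guadalupian (273.01), Oligocene (33.9), Pliocene (5.333).
Listing youngest first means reversing that sequence.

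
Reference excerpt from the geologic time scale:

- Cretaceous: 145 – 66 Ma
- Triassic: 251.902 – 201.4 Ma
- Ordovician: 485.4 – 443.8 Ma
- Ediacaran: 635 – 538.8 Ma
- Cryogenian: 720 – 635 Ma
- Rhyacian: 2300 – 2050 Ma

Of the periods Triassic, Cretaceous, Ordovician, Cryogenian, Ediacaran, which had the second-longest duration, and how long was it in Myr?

Start − end for each: Triassic 251.902 − 201.4 = 50.502; Cretaceous 145 − 66 = 79; Ordovician 485.4 − 443.8 = 41.6; Cryogenian 720 − 635 = 85; Ediacaran 635 − 538.8 = 96.2.
Ranking these from longest: Ediacaran > Cryogenian > Cretaceous > Triassic > Ordovician.
Position 2 in that ranking is Cryogenian, which lasted 85 Myr.

Cryogenian, 85 million years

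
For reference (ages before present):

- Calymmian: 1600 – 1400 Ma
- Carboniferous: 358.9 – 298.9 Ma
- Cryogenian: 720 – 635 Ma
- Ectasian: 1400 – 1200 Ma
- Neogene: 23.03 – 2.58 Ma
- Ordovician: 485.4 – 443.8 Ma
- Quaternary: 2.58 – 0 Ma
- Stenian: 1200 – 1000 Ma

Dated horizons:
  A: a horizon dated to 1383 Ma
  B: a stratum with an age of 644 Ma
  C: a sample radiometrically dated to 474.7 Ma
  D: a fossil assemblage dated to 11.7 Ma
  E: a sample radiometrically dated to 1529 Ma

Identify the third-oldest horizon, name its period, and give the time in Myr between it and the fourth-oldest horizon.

B, in the Cryogenian; 169.3 million years to C

Larger Ma means older, so oldest first: E 1529 > A 1383 > B 644 > C 474.7 > D 11.7.
Counting 3 along gives B (644 Ma); the excerpt puts that inside the Cryogenian, 720–635 Ma.
Next in line is C (474.7 Ma), and 644 − 474.7 = 169.3 Myr.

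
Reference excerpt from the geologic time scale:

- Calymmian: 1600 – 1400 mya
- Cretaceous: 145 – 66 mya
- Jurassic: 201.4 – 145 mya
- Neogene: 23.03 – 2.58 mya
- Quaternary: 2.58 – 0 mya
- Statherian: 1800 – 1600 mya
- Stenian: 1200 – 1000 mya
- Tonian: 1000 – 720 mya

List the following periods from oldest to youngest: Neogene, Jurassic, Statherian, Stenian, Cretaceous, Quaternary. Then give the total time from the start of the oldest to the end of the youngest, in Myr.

Statherian, Stenian, Jurassic, Cretaceous, Neogene, Quaternary; total span 1800 Myr

From the excerpt: Neogene 23.03–2.58; Jurassic 201.4–145; Statherian 1800–1600; Stenian 1200–1000; Cretaceous 145–66; Quaternary 2.58–0 (Ma).
Larger Ma is earlier, so the oldest is Statherian and the youngest is Quaternary; oldest to youngest: Statherian, Stenian, Jurassic, Cretaceous, Neogene, Quaternary.
Oldest start 1800 minus youngest end 0 gives 1800 Myr overall.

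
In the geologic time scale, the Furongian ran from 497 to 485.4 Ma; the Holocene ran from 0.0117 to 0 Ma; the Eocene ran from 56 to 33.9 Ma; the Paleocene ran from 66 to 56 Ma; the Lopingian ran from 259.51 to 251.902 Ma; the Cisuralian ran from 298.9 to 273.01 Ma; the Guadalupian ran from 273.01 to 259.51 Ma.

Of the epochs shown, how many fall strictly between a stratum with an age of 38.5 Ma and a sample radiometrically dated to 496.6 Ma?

The older date is 496.6 Ma and the younger is 38.5 Ma.
Epochs with start < 496.6 and end > 38.5 Ma: Cisuralian (298.9–273.01), Guadalupian (273.01–259.51), Lopingian (259.51–251.902), Paleocene (66–56).
That is 4 complete epochs.

4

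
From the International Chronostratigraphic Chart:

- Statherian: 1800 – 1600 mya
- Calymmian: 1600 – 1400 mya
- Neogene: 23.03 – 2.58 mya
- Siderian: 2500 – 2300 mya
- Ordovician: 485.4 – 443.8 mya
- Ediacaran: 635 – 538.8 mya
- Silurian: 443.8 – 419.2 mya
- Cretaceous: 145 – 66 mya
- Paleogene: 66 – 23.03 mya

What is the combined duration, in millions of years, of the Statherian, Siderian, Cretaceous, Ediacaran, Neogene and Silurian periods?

620.25 million years

Each duration: Statherian = 200; Siderian = 200; Cretaceous = 79; Ediacaran = 96.2; Neogene = 20.45; Silurian = 24.6.
Sum: 200 + 200 + 79 + 96.2 + 20.45 + 24.6 = 620.25 Myr.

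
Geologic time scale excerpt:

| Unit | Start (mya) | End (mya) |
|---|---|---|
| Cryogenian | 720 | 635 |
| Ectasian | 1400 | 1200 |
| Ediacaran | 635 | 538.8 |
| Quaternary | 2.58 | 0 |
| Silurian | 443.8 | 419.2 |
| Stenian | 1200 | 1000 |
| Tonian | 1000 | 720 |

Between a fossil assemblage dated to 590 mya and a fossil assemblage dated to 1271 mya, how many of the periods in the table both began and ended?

3

1271 Ma sits inside the Ectasian (1400–1200) and 590 Ma inside the Ediacaran (635–538.8); neither of those is wholly between the two dates.
The listed periods lying completely between them are Stenian, Tonian, Cryogenian — 3 in all.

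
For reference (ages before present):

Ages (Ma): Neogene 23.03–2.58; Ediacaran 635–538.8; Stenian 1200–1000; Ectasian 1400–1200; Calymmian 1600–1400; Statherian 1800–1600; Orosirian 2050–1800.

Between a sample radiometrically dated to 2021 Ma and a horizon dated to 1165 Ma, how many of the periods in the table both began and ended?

3

2021 Ma sits inside the Orosirian (2050–1800) and 1165 Ma inside the Stenian (1200–1000); neither of those is wholly between the two dates.
The listed periods lying completely between them are Statherian, Calymmian, Ectasian — 3 in all.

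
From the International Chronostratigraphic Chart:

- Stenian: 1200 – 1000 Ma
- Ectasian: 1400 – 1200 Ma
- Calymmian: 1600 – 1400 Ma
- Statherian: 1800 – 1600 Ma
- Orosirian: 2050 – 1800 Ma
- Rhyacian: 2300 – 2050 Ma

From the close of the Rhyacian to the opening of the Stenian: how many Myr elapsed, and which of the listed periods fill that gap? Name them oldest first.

850 million years; Orosirian, Statherian, Calymmian, Ectasian

The Rhyacian closes at 2050 Ma and the Stenian opens at 1200 Ma, so the interval is 2050 − 1200 = 850 Myr.
A period fits inside if it starts at or after 2050 Ma and ends at or before 1200 Ma; oldest first that gives Orosirian, Statherian, Calymmian, Ectasian.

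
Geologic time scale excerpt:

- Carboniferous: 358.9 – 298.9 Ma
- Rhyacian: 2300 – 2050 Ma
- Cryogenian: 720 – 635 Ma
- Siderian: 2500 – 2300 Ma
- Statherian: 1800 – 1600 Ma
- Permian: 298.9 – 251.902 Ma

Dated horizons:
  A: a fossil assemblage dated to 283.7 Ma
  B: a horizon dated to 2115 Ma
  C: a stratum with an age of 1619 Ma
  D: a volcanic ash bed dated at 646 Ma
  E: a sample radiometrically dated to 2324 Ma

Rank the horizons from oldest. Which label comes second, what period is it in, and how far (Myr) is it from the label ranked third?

B, in the Rhyacian; 496 million years to C

Larger Ma means older, so oldest first: E 2324 > B 2115 > C 1619 > D 646 > A 283.7.
Counting 2 along gives B (2115 Ma); the excerpt puts that inside the Rhyacian, 2300–2050 Ma.
Next in line is C (1619 Ma), and 2115 − 1619 = 496 Myr.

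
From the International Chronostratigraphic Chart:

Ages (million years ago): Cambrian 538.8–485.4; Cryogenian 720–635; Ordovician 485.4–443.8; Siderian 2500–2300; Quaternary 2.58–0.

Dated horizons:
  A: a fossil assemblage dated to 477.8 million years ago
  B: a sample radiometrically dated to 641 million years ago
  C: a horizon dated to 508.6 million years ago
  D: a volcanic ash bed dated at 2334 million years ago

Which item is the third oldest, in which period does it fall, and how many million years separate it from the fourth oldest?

C, in the Cambrian; 30.8 million years to A

Sorted oldest-first by Ma: D (2334), B (641), C (508.6), A (477.8).
The third oldest is C at 508.6 Ma, which lies in 538.8–485.4 Ma: the Cambrian.
The fourth oldest is A at 477.8 Ma; separation = |508.6 − 477.8| = 30.8 Myr.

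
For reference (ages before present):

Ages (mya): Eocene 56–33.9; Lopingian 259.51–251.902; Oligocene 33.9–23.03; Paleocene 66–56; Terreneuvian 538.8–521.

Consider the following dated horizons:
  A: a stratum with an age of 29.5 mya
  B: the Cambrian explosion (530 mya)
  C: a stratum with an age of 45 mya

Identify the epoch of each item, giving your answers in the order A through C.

Match each age against the start–end ranges in the excerpt: A = 29.5 Ma → Oligocene (33.9–23.03); B = 530 Ma → Terreneuvian (538.8–521); C = 45 Ma → Eocene (56–33.9).

A — Oligocene; B — Terreneuvian; C — Eocene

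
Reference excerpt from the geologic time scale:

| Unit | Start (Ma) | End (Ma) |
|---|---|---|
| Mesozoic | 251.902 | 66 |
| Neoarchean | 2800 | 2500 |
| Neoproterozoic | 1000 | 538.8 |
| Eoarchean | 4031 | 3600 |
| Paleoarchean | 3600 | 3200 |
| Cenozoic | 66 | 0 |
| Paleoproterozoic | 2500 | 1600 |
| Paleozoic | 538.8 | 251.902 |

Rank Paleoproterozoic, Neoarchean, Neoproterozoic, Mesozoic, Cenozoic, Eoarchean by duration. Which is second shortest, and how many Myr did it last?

Mesozoic, 185.902 million years

Durations: Paleoproterozoic 900; Neoarchean 300; Neoproterozoic 461.2; Mesozoic 185.902; Cenozoic 66; Eoarchean 431 Myr.
Sorted shortest-first: Cenozoic (66), Mesozoic (185.902), Neoarchean (300), Eoarchean (431), Neoproterozoic (461.2), Paleoproterozoic (900).
The second shortest is Mesozoic at 185.902 Myr.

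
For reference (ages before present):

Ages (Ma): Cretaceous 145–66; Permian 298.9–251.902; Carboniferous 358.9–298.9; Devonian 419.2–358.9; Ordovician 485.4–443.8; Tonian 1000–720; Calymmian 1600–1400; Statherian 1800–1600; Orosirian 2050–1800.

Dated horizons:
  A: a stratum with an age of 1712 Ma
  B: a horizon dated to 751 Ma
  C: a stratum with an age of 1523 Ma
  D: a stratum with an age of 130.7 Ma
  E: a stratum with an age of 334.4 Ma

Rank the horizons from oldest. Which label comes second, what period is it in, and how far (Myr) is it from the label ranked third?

Larger Ma means older, so oldest first: A 1712 > C 1523 > B 751 > E 334.4 > D 130.7.
Counting 2 along gives C (1523 Ma); the excerpt puts that inside the Calymmian, 1600–1400 Ma.
Next in line is B (751 Ma), and 1523 − 751 = 772 Myr.

C, in the Calymmian; 772 million years to B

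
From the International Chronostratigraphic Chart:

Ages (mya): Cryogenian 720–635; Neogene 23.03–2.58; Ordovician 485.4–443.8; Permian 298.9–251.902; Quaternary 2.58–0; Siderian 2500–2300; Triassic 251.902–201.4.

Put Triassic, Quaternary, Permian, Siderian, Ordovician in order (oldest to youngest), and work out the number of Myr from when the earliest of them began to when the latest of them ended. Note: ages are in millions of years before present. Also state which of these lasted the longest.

Start ages (Ma): Siderian 2500, Ordovician 485.4, Permian 298.9, Triassic 251.902, Quaternary 2.58.
Ordered oldest to youngest: Siderian, Ordovician, Permian, Triassic, Quaternary.
Span = 2500 − 0 = 2500 Myr.
Durations: Quaternary 2.58, Permian 46.998, Triassic 50.502, Siderian 200, Ordovician 41.6 → longest is Siderian (200 Myr).

Siderian → Ordovician → Permian → Triassic → Quaternary; total span 2500 Myr; longest is Siderian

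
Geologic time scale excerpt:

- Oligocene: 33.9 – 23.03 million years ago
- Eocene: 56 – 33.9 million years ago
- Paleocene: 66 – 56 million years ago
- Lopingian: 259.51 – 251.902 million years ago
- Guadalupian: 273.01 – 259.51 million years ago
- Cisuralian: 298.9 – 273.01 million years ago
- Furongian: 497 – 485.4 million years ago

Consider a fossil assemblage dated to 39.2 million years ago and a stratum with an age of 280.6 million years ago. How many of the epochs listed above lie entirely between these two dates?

3

The older date is 280.6 Ma and the younger is 39.2 Ma.
Epochs with start < 280.6 and end > 39.2 Ma: Guadalupian (273.01–259.51), Lopingian (259.51–251.902), Paleocene (66–56).
That is 3 complete epochs.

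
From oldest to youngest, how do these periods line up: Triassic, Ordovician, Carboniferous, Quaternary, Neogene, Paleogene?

Era membership (oldest first within each) — Paleozoic: Ordovician, Carboniferous; Mesozoic: Triassic; Cenozoic: Paleogene, Neogene, Quaternary. Paleozoic precedes Mesozoic, which precedes Cenozoic. Concatenating the groups in that era order gives oldest to youngest directly.

Ordovician, Carboniferous, Triassic, Paleogene, Neogene, Quaternary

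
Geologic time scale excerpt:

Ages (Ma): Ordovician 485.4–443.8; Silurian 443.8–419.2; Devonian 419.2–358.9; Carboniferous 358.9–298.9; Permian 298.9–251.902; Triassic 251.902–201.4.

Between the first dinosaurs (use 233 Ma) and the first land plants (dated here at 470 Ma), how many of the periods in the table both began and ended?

The older date is 470 Ma and the younger is 233 Ma.
Periods with start < 470 and end > 233 Ma: Silurian (443.8–419.2), Devonian (419.2–358.9), Carboniferous (358.9–298.9), Permian (298.9–251.902).
That is 4 complete periods.

4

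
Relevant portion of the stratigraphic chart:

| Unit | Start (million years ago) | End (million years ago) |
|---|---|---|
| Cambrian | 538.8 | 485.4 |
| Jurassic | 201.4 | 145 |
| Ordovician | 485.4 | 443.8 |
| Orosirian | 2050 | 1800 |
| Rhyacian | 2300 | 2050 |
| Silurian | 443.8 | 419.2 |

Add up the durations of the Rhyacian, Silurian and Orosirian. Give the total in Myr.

Duration is start − end for each: (2300 − 2050) + (443.8 − 419.2) + (2050 − 1800).
That is 250 + 24.6 + 250, which totals 524.6 million years.

524.6 million years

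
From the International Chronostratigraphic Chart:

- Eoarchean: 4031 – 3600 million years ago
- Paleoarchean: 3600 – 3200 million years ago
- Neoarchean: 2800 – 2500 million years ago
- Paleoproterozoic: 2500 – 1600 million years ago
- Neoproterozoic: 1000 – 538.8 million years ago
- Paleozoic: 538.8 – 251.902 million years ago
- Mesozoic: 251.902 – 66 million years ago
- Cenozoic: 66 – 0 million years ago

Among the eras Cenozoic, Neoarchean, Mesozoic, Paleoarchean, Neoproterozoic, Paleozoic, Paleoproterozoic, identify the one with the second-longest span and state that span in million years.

Neoproterozoic, 461.2 million years

Durations: Cenozoic 66; Neoarchean 300; Mesozoic 185.902; Paleoarchean 400; Neoproterozoic 461.2; Paleozoic 286.898; Paleoproterozoic 900 Myr.
Sorted longest-first: Paleoproterozoic (900), Neoproterozoic (461.2), Paleoarchean (400), Neoarchean (300), Paleozoic (286.898), Mesozoic (185.902), Cenozoic (66).
The second longest is Neoproterozoic at 461.2 Myr.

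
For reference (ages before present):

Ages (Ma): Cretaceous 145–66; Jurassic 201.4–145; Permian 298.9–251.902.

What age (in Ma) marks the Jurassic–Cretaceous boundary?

The Jurassic ends and the Cretaceous begins at 145 Ma.

145 Ma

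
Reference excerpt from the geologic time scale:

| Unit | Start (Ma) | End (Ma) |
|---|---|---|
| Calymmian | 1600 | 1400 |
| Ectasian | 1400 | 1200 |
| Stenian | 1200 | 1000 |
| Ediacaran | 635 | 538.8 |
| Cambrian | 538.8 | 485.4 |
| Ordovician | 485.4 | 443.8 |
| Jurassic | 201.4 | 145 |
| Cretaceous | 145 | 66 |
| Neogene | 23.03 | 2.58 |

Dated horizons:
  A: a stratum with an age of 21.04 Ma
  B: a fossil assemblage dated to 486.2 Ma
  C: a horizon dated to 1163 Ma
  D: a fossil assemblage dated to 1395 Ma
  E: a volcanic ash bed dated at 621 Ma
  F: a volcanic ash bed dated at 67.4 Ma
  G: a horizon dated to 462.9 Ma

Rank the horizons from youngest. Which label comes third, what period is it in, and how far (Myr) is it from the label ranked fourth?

G, in the Ordovician; 23.3 million years to B

Sorted youngest-first by Ma: A (21.04), F (67.4), G (462.9), B (486.2), E (621), C (1163), D (1395).
The third youngest is G at 462.9 Ma, which lies in 485.4–443.8 Ma: the Ordovician.
The fourth youngest is B at 486.2 Ma; separation = |462.9 − 486.2| = 23.3 Myr.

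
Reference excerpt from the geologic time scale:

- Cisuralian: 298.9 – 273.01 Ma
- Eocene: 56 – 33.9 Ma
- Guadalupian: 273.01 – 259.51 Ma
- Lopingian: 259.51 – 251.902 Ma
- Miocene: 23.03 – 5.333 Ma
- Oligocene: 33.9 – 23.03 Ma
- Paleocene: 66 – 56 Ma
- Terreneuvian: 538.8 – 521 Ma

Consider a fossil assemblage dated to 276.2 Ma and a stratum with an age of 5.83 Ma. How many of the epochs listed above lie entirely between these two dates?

5

276.2 Ma sits inside the Cisuralian (298.9–273.01) and 5.83 Ma inside the Miocene (23.03–5.333); neither of those is wholly between the two dates.
The listed epochs lying completely between them are Guadalupian, Lopingian, Paleocene, Eocene, Oligocene — 5 in all.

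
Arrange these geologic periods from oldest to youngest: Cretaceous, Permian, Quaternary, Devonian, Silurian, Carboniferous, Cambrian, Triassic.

Group by era (each group listed oldest first) — Paleozoic: Cambrian, Silurian, Devonian, Carboniferous, Permian; Mesozoic: Triassic, Cretaceous; Cenozoic: Quaternary. The eras run Paleozoic → Mesozoic → Cenozoic. Concatenating the groups in that era order gives oldest to youngest directly.

Cambrian → Silurian → Devonian → Carboniferous → Permian → Triassic → Cretaceous → Quaternary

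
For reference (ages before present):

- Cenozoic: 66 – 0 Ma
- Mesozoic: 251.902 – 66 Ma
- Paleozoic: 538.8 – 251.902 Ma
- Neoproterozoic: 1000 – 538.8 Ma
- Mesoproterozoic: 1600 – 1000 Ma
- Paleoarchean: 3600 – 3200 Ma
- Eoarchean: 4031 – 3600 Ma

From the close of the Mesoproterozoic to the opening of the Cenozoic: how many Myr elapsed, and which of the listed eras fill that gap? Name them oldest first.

End of Mesoproterozoic = 1000 Ma; start of Cenozoic = 66 Ma.
Gap = 1000 − 66 = 934 Myr.
Eras wholly inside 1000–66 Ma: Neoproterozoic (1000–538.8), Paleozoic (538.8–251.902), Mesozoic (251.902–66).

934 million years; Neoproterozoic, Paleozoic, Mesozoic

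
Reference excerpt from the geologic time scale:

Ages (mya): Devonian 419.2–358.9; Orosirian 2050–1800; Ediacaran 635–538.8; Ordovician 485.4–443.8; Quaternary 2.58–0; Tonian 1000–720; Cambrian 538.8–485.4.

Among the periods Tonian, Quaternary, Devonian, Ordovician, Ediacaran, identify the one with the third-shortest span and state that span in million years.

Durations: Tonian 280; Quaternary 2.58; Devonian 60.3; Ordovician 41.6; Ediacaran 96.2 Myr.
Sorted shortest-first: Quaternary (2.58), Ordovician (41.6), Devonian (60.3), Ediacaran (96.2), Tonian (280).
The third shortest is Devonian at 60.3 Myr.

Devonian, 60.3 million years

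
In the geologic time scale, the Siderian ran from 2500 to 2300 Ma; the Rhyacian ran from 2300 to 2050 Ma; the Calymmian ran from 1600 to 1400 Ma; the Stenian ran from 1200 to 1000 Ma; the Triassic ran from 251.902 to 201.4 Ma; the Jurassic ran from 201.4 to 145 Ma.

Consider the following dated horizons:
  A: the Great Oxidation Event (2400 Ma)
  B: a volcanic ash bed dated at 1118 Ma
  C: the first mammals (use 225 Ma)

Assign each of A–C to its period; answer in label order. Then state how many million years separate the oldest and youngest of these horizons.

A — Siderian; B — Stenian; C — Triassic; span 2175 million years

A: 2400 Ma lies in 2500–2300 Ma, so Siderian.
B: 1118 Ma lies in 1200–1000 Ma, so Stenian.
C: 225 Ma lies in 251.902–201.4 Ma, so Triassic.
Oldest = 2400 Ma, youngest = 225 Ma → span 2175 Myr.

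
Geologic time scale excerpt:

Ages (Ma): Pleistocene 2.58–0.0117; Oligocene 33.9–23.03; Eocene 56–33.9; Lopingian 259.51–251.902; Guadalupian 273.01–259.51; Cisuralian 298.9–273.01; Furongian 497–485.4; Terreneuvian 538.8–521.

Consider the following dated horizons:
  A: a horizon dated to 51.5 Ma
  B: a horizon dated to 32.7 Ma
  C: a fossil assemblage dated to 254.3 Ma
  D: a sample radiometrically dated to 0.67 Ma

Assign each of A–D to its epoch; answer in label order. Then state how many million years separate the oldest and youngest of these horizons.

A — Eocene; B — Oligocene; C — Lopingian; D — Pleistocene; span 253.63 million years

A: 51.5 Ma lies in 56–33.9 Ma, so Eocene.
B: 32.7 Ma lies in 33.9–23.03 Ma, so Oligocene.
C: 254.3 Ma lies in 259.51–251.902 Ma, so Lopingian.
D: 0.67 Ma lies in 2.58–0.0117 Ma, so Pleistocene.
Oldest = 254.3 Ma, youngest = 0.67 Ma → span 253.63 Myr.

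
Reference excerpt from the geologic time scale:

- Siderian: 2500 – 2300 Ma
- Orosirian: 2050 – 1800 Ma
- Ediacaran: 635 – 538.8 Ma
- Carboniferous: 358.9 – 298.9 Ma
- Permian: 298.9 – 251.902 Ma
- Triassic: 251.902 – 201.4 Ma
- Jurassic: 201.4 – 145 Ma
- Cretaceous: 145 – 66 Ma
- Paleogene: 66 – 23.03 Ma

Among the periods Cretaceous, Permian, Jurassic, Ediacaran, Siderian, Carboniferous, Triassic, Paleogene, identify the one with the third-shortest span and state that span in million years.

Durations: Cretaceous 79; Permian 46.998; Jurassic 56.4; Ediacaran 96.2; Siderian 200; Carboniferous 60; Triassic 50.502; Paleogene 42.97 Myr.
Sorted shortest-first: Paleogene (42.97), Permian (46.998), Triassic (50.502), Jurassic (56.4), Carboniferous (60), Cretaceous (79), Ediacaran (96.2), Siderian (200).
The third shortest is Triassic at 50.502 Myr.

Triassic, 50.502 million years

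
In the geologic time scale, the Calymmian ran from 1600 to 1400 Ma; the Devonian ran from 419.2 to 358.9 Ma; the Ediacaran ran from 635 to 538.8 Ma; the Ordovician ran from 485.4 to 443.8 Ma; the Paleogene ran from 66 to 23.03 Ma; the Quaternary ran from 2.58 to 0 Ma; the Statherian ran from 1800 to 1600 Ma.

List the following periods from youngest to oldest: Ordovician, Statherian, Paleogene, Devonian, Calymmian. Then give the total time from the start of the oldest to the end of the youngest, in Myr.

Start ages (Ma): Statherian 1800, Calymmian 1600, Ordovician 485.4, Devonian 419.2, Paleogene 66.
Ordered youngest to oldest: Paleogene, Devonian, Ordovician, Calymmian, Statherian.
Span = 1800 − 23.03 = 1776.97 Myr.

Paleogene, Devonian, Ordovician, Calymmian, Statherian; total span 1776.97 Myr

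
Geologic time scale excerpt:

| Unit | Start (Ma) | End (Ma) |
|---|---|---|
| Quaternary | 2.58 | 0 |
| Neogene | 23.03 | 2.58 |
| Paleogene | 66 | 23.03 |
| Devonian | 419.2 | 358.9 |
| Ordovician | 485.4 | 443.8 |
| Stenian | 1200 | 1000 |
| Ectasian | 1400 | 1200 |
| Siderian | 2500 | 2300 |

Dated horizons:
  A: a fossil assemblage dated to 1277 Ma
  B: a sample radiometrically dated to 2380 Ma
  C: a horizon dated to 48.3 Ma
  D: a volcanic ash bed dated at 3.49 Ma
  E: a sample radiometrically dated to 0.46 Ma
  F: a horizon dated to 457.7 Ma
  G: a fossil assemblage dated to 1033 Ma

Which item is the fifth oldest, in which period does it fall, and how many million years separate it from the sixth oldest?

Larger Ma means older, so oldest first: B 2380 > A 1277 > G 1033 > F 457.7 > C 48.3 > D 3.49 > E 0.46.
Counting 5 along gives C (48.3 Ma); the excerpt puts that inside the Paleogene, 66–23.03 Ma.
Next in line is D (3.49 Ma), and 48.3 − 3.49 = 44.81 Myr.

C, in the Paleogene; 44.81 million years to D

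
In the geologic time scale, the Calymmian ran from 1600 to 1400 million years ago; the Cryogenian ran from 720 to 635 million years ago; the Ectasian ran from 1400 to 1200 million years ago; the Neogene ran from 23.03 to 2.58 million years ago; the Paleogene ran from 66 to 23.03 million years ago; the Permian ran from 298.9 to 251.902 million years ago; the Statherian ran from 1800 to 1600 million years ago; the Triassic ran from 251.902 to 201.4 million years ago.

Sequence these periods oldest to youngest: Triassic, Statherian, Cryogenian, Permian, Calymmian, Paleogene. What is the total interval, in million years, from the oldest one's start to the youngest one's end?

From the excerpt: Triassic 251.902–201.4; Statherian 1800–1600; Cryogenian 720–635; Permian 298.9–251.902; Calymmian 1600–1400; Paleogene 66–23.03 (Ma).
Larger Ma is earlier, so the oldest is Statherian and the youngest is Paleogene; oldest to youngest: Statherian, Calymmian, Cryogenian, Permian, Triassic, Paleogene.
Oldest start 1800 minus youngest end 23.03 gives 1776.97 Myr overall.

Statherian → Calymmian → Cryogenian → Permian → Triassic → Paleogene; total span 1776.97 Myr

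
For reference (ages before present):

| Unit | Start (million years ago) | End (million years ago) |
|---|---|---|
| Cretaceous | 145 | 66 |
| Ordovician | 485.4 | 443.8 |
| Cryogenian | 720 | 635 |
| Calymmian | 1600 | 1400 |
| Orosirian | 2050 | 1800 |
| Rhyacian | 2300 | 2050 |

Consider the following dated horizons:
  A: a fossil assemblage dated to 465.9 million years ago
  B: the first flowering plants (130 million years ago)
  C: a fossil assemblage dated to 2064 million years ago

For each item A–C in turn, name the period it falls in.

Match each age against the start–end ranges in the excerpt: A = 465.9 Ma → Ordovician (485.4–443.8); B = 130 Ma → Cretaceous (145–66); C = 2064 Ma → Rhyacian (2300–2050).

A — Ordovician; B — Cretaceous; C — Rhyacian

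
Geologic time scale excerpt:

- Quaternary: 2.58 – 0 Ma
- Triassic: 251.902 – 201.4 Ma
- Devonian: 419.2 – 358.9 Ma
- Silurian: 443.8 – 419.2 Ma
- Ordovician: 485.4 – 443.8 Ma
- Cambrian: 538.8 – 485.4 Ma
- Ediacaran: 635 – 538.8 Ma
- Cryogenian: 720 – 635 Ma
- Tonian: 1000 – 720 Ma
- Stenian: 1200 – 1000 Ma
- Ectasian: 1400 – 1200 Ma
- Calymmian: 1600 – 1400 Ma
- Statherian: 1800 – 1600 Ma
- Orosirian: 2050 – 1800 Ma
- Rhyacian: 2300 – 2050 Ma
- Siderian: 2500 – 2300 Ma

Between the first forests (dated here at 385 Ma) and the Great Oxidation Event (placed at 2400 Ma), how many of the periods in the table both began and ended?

2400 Ma sits inside the Siderian (2500–2300) and 385 Ma inside the Devonian (419.2–358.9); neither of those is wholly between the two dates.
The listed periods lying completely between them are Rhyacian, Orosirian, Statherian, Calymmian, Ectasian, Stenian, Tonian, Cryogenian, Ediacaran, Cambrian, Ordovician, Silurian — 12 in all.

12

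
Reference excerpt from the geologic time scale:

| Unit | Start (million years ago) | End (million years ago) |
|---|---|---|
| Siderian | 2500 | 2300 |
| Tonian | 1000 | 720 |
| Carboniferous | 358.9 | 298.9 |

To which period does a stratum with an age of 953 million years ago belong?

953 Ma lies between 1000 and 720 Ma, so it falls in the Tonian.

Tonian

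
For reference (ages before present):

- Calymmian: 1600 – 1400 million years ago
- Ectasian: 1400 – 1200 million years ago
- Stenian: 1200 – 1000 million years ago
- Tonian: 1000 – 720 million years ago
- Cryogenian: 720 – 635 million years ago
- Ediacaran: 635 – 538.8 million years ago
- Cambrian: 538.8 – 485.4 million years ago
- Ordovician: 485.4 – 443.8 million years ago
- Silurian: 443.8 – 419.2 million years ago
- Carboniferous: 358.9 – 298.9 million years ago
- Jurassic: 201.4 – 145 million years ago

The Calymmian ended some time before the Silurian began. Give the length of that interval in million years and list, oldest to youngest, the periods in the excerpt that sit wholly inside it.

The Calymmian closes at 1400 Ma and the Silurian opens at 443.8 Ma, so the interval is 1400 − 443.8 = 956.2 Myr.
A period fits inside if it starts at or after 1400 Ma and ends at or before 443.8 Ma; oldest first that gives Ectasian, Stenian, Tonian, Cryogenian, Ediacaran, Cambrian, Ordovician.

956.2 million years; Ectasian, Stenian, Tonian, Cryogenian, Ediacaran, Cambrian, Ordovician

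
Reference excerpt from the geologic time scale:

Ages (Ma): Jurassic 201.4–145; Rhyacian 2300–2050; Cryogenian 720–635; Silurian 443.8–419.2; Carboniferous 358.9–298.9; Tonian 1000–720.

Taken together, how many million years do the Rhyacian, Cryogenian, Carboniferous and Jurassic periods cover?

451.4 million years

Duration is start − end for each: (2300 − 2050) + (720 − 635) + (358.9 − 298.9) + (201.4 − 145).
That is 250 + 85 + 60 + 56.4, which totals 451.4 million years.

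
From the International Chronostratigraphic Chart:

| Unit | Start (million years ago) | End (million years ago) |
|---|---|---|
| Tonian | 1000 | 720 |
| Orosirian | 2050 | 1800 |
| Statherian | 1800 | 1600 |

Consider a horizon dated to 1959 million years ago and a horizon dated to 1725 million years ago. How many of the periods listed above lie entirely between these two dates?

0

The older date is 1959 Ma and the younger is 1725 Ma.
No period both begins after 1959 Ma and ends before 1725 Ma, so the count is 0.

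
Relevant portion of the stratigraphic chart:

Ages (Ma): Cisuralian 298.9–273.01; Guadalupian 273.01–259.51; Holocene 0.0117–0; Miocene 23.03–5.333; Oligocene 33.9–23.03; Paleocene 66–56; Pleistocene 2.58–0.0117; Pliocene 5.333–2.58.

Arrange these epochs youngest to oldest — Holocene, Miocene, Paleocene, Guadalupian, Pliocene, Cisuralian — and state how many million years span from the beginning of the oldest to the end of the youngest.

From the excerpt: Holocene 0.0117–0; Miocene 23.03–5.333; Paleocene 66–56; Guadalupian 273.01–259.51; Pliocene 5.333–2.58; Cisuralian 298.9–273.01 (Ma).
Larger Ma is earlier, so the oldest is Cisuralian and the youngest is Holocene; youngest to oldest: Holocene, Pliocene, Miocene, Paleocene, Guadalupian, Cisuralian.
Oldest start 298.9 minus youngest end 0 gives 298.9 Myr overall.

Holocene, Pliocene, Miocene, Paleocene, Guadalupian, Cisuralian; total span 298.9 Myr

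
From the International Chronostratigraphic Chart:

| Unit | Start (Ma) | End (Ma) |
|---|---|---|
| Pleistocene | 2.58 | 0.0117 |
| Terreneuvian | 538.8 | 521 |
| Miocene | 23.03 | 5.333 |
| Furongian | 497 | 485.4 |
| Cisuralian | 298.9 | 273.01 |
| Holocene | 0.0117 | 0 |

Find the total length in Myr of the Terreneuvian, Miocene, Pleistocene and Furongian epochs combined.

Each duration: Terreneuvian = 17.8; Miocene = 17.697; Pleistocene = 2.5683; Furongian = 11.6.
Sum: 17.8 + 17.697 + 2.5683 + 11.6 = 49.6653 Myr.

49.6653 million years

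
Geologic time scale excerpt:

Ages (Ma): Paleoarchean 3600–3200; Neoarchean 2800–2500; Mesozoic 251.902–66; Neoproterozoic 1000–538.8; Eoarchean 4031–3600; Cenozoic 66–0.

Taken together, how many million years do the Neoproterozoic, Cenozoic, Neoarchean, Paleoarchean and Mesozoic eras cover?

1413.102 million years

Duration is start − end for each: (1000 − 538.8) + (66 − 0) + (2800 − 2500) + (3600 − 3200) + (251.902 − 66).
That is 461.2 + 66 + 300 + 400 + 185.902, which totals 1413.102 million years.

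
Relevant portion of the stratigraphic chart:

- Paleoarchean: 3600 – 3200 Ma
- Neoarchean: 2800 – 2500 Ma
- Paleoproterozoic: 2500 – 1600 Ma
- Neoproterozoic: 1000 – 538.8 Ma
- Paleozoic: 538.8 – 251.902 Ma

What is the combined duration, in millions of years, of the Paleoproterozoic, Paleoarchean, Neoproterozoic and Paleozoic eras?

2048.098 million years

Each duration: Paleoproterozoic = 900; Paleoarchean = 400; Neoproterozoic = 461.2; Paleozoic = 286.898.
Sum: 900 + 400 + 461.2 + 286.898 = 2048.098 Myr.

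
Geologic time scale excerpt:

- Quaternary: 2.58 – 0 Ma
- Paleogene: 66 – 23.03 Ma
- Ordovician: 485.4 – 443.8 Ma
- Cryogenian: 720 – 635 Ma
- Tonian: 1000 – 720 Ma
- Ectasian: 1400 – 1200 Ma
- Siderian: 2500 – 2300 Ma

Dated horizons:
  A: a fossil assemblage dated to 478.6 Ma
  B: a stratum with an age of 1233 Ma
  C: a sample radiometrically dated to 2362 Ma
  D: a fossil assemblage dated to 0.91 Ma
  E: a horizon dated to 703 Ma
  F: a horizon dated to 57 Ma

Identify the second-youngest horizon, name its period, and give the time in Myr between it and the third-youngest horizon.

Sorted youngest-first by Ma: D (0.91), F (57), A (478.6), E (703), B (1233), C (2362).
The second youngest is F at 57 Ma, which lies in 66–23.03 Ma: the Paleogene.
The third youngest is A at 478.6 Ma; separation = |57 − 478.6| = 421.6 Myr.

F, in the Paleogene; 421.6 million years to A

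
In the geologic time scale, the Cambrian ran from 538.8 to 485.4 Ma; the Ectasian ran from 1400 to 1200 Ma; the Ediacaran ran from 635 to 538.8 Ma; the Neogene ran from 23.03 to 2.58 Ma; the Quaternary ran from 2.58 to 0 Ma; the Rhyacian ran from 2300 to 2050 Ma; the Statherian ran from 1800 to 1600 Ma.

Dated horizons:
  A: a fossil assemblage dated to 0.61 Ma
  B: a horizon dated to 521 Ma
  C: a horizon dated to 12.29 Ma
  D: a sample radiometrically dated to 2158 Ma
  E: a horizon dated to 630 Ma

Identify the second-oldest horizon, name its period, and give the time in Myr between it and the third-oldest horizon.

E, in the Ediacaran; 109 million years to B

Sorted oldest-first by Ma: D (2158), E (630), B (521), C (12.29), A (0.61).
The second oldest is E at 630 Ma, which lies in 635–538.8 Ma: the Ediacaran.
The third oldest is B at 521 Ma; separation = |630 − 521| = 109 Myr.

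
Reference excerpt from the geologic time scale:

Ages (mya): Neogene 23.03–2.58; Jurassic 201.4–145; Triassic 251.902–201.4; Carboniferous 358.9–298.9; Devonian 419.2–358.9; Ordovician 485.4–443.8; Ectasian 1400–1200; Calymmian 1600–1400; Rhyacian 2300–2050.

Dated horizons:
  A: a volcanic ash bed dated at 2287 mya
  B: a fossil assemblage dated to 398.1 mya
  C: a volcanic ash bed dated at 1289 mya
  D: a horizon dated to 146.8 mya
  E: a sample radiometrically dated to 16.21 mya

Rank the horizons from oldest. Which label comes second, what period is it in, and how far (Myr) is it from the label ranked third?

Sorted oldest-first by Ma: A (2287), C (1289), B (398.1), D (146.8), E (16.21).
The second oldest is C at 1289 Ma, which lies in 1400–1200 Ma: the Ectasian.
The third oldest is B at 398.1 Ma; separation = |1289 − 398.1| = 890.9 Myr.

C, in the Ectasian; 890.9 million years to B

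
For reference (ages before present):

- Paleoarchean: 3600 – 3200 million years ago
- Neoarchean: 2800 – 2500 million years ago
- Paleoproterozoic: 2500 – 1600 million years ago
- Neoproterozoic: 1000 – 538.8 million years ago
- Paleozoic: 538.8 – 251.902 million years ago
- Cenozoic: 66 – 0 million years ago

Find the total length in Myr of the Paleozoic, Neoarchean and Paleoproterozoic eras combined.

1486.898 million years

Each duration: Paleozoic = 286.898; Neoarchean = 300; Paleoproterozoic = 900.
Sum: 286.898 + 300 + 900 = 1486.898 Myr.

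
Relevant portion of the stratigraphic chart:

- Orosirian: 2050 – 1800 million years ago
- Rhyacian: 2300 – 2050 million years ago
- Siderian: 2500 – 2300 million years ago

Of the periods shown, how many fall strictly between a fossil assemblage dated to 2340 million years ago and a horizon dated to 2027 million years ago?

1

2340 Ma sits inside the Siderian (2500–2300) and 2027 Ma inside the Orosirian (2050–1800); neither of those is wholly between the two dates.
The listed periods lying completely between them are Rhyacian — 1 in all.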